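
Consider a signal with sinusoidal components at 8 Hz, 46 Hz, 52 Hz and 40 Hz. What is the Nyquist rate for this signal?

104 Hz

Highest-frequency component: 52 Hz.
Nyquist rate = 2 × 52 Hz = 104 Hz.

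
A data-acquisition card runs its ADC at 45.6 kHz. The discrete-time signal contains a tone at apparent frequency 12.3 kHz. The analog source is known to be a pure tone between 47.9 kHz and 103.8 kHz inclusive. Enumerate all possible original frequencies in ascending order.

57.9 kHz, 78.9 kHz, 103.5 kHz

Frequencies that alias to 12.3 kHz are k·fs ± 12.3 kHz for integer k ≥ 0.
k=0: 12.3 kHz.
k=1: 33.3 kHz, 57.9 kHz.
k=2: 78.9 kHz, 103.5 kHz.
k=3: 124.5 kHz, 149.1 kHz.
Within [47.9 kHz, 103.8 kHz]: 57.9 kHz, 78.9 kHz, 103.5 kHz.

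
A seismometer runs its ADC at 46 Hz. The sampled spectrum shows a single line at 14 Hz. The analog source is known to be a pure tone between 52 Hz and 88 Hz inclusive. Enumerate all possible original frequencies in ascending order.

60 Hz, 78 Hz

Frequencies that alias to 14 Hz are k·fs ± 14 Hz for integer k ≥ 0.
k=0: 14 Hz.
k=1: 32 Hz, 60 Hz.
k=2: 78 Hz, 106 Hz.
k=3: 124 Hz, 152 Hz.
Within [52 Hz, 88 Hz]: 60 Hz, 78 Hz.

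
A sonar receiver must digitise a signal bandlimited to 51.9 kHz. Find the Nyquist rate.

103.8 kHz

Nyquist rate = 2 × 51.9 kHz = 103.8 kHz.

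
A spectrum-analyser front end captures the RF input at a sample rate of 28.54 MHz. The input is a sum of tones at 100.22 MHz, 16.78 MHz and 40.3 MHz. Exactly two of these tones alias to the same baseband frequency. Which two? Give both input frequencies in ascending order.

16.78 MHz, 40.3 MHz

fs/2 = 14.27 MHz.
100.22 MHz mod fs = 14.6 MHz.
14.6 MHz > fs/2 = 14.27 MHz, folds to fs − 14.6 MHz = 13.94 MHz.
16.78 MHz > fs/2 = 14.27 MHz, folds to fs − 16.78 MHz = 11.76 MHz.
40.3 MHz mod fs = 11.76 MHz.
11.76 MHz ≤ fs/2 = 14.27 MHz, appears at 11.76 MHz.
16.78 MHz and 40.3 MHz both map to 11.76 MHz.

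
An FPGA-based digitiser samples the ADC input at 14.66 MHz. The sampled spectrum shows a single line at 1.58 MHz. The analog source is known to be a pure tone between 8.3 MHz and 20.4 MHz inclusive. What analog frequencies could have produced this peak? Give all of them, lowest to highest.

Frequencies that alias to 1.58 MHz are k·fs ± 1.58 MHz for integer k ≥ 0.
k=0: 1.58 MHz.
k=1: 13.08 MHz, 16.24 MHz.
k=2: 27.74 MHz, 30.9 MHz.
Within [8.3 MHz, 20.4 MHz]: 13.08 MHz, 16.24 MHz.

13.08 MHz, 16.24 MHz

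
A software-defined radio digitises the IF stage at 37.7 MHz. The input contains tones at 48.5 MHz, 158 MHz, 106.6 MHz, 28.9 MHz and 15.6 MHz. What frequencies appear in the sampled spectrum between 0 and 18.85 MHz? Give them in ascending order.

6.5 MHz, 7.2 MHz, 8.8 MHz, 10.8 MHz, 15.6 MHz

fs/2 = 18.85 MHz.
48.5 MHz mod fs = 10.8 MHz.
10.8 MHz ≤ fs/2 = 18.85 MHz, appears at 10.8 MHz.
158 MHz mod fs = 7.2 MHz.
7.2 MHz ≤ fs/2 = 18.85 MHz, appears at 7.2 MHz.
106.6 MHz mod fs = 31.2 MHz.
31.2 MHz > fs/2 = 18.85 MHz, folds to fs − 31.2 MHz = 6.5 MHz.
28.9 MHz > fs/2 = 18.85 MHz, folds to fs − 28.9 MHz = 8.8 MHz.
15.6 MHz ≤ fs/2 = 18.85 MHz, passes unchanged.
Distinct values: {6.5 MHz, 7.2 MHz, 8.8 MHz, 10.8 MHz, 15.6 MHz}.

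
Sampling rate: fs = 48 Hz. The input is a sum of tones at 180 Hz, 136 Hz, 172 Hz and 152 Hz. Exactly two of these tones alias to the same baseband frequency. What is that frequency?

8 Hz

fs/2 = 24 Hz.
180 Hz mod fs = 36 Hz.
36 Hz > fs/2 = 24 Hz, folds to fs − 36 Hz = 12 Hz.
136 Hz mod fs = 40 Hz.
40 Hz > fs/2 = 24 Hz, folds to fs − 40 Hz = 8 Hz.
172 Hz mod fs = 28 Hz.
28 Hz > fs/2 = 24 Hz, folds to fs − 28 Hz = 20 Hz.
152 Hz mod fs = 8 Hz.
8 Hz ≤ fs/2 = 24 Hz, appears at 8 Hz.
136 Hz and 152 Hz both map to 8 Hz.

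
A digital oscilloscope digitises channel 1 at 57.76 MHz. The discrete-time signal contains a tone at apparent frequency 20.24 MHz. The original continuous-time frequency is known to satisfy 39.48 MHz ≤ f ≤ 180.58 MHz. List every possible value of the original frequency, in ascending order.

Frequencies that alias to 20.24 MHz are k·fs ± 20.24 MHz for integer k ≥ 0.
k=0: 20.24 MHz.
k=1: 37.52 MHz, 78 MHz.
k=2: 95.28 MHz, 135.76 MHz.
k=3: 153.04 MHz, 193.52 MHz.
k=4: 210.8 MHz, 251.28 MHz.
Within [39.48 MHz, 180.58 MHz]: 78 MHz, 95.28 MHz, 135.76 MHz, 153.04 MHz.

78 MHz, 95.28 MHz, 135.76 MHz, 153.04 MHz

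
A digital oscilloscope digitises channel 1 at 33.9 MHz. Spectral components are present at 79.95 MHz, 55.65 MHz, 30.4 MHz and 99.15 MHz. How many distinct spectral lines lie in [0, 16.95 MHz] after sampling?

fs/2 = 16.95 MHz.
79.95 MHz mod fs = 12.15 MHz.
12.15 MHz ≤ fs/2 = 16.95 MHz, appears at 12.15 MHz.
55.65 MHz mod fs = 21.75 MHz.
21.75 MHz > fs/2 = 16.95 MHz, folds to fs − 21.75 MHz = 12.15 MHz.
30.4 MHz > fs/2 = 16.95 MHz, folds to fs − 30.4 MHz = 3.5 MHz.
99.15 MHz mod fs = 31.35 MHz.
31.35 MHz > fs/2 = 16.95 MHz, folds to fs − 31.35 MHz = 2.55 MHz.
Distinct values: {2.55 MHz, 3.5 MHz, 12.15 MHz} → 3.

3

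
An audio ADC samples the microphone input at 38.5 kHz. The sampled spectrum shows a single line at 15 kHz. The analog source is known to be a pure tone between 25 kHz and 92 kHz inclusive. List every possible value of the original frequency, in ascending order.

53.5 kHz, 62 kHz, 92 kHz

Frequencies that alias to 15 kHz are k·fs ± 15 kHz for integer k ≥ 0.
k=0: 15 kHz.
k=1: 23.5 kHz, 53.5 kHz.
k=2: 62 kHz, 92 kHz.
k=3: 100.5 kHz, 130.5 kHz.
Within [25 kHz, 92 kHz]: 53.5 kHz, 62 kHz, 92 kHz.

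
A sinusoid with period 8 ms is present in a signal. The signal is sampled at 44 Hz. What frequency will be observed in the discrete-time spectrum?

T = 8 ms → f = 1/T = 125 Hz.
125 Hz mod fs = 37 Hz.
37 Hz > fs/2 = 22 Hz, folds to fs − 37 Hz = 7 Hz.

7 Hz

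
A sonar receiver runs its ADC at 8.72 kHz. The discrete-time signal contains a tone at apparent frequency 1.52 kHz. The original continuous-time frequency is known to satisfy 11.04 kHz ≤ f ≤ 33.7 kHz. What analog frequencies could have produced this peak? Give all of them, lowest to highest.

15.92 kHz, 18.96 kHz, 24.64 kHz, 27.68 kHz, 33.36 kHz

Frequencies that alias to 1.52 kHz are k·fs ± 1.52 kHz for integer k ≥ 0.
k=0: 1.52 kHz.
k=1: 7.2 kHz, 10.24 kHz.
k=2: 15.92 kHz, 18.96 kHz.
k=3: 24.64 kHz, 27.68 kHz.
k=4: 33.36 kHz, 36.4 kHz.
k=5: 42.08 kHz, 45.12 kHz.
Within [11.04 kHz, 33.7 kHz]: 15.92 kHz, 18.96 kHz, 24.64 kHz, 27.68 kHz, 33.36 kHz.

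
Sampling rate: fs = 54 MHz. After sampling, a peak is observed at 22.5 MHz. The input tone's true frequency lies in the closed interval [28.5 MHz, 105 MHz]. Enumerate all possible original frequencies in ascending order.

31.5 MHz, 76.5 MHz, 85.5 MHz

Frequencies that alias to 22.5 MHz are k·fs ± 22.5 MHz for integer k ≥ 0.
k=0: 22.5 MHz.
k=1: 31.5 MHz, 76.5 MHz.
k=2: 85.5 MHz, 130.5 MHz.
k=3: 139.5 MHz, 184.5 MHz.
Within [28.5 MHz, 105 MHz]: 31.5 MHz, 76.5 MHz, 85.5 MHz.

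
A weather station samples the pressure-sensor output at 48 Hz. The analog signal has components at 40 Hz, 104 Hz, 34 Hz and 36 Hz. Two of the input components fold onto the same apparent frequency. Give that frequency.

fs/2 = 24 Hz.
40 Hz > fs/2 = 24 Hz, folds to fs − 40 Hz = 8 Hz.
104 Hz mod fs = 8 Hz.
8 Hz ≤ fs/2 = 24 Hz, appears at 8 Hz.
34 Hz > fs/2 = 24 Hz, folds to fs − 34 Hz = 14 Hz.
36 Hz > fs/2 = 24 Hz, folds to fs − 36 Hz = 12 Hz.
40 Hz and 104 Hz both map to 8 Hz.

8 Hz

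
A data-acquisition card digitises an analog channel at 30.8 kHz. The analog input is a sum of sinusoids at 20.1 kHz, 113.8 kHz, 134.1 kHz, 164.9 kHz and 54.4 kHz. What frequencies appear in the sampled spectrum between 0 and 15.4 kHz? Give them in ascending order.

fs/2 = 15.4 kHz.
20.1 kHz > fs/2 = 15.4 kHz, folds to fs − 20.1 kHz = 10.7 kHz.
113.8 kHz mod fs = 21.4 kHz.
21.4 kHz > fs/2 = 15.4 kHz, folds to fs − 21.4 kHz = 9.4 kHz.
134.1 kHz mod fs = 10.9 kHz.
10.9 kHz ≤ fs/2 = 15.4 kHz, appears at 10.9 kHz.
164.9 kHz mod fs = 10.9 kHz.
10.9 kHz ≤ fs/2 = 15.4 kHz, appears at 10.9 kHz.
54.4 kHz mod fs = 23.6 kHz.
23.6 kHz > fs/2 = 15.4 kHz, folds to fs − 23.6 kHz = 7.2 kHz.
Distinct values: {7.2 kHz, 9.4 kHz, 10.7 kHz, 10.9 kHz}.

7.2 kHz, 9.4 kHz, 10.7 kHz, 10.9 kHz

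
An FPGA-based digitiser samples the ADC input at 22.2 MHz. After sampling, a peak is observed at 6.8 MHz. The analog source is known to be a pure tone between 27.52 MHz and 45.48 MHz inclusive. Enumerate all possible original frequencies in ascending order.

Frequencies that alias to 6.8 MHz are k·fs ± 6.8 MHz for integer k ≥ 0.
k=0: 6.8 MHz.
k=1: 15.4 MHz, 29 MHz.
k=2: 37.6 MHz, 51.2 MHz.
k=3: 59.8 MHz, 73.4 MHz.
Within [27.52 MHz, 45.48 MHz]: 29 MHz, 37.6 MHz.

29 MHz, 37.6 MHz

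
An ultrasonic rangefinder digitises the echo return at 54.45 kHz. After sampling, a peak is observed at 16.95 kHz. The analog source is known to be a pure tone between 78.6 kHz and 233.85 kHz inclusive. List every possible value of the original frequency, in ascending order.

91.95 kHz, 125.85 kHz, 146.4 kHz, 180.3 kHz, 200.85 kHz

Frequencies that alias to 16.95 kHz are k·fs ± 16.95 kHz for integer k ≥ 0.
k=0: 16.95 kHz.
k=1: 37.5 kHz, 71.4 kHz.
k=2: 91.95 kHz, 125.85 kHz.
k=3: 146.4 kHz, 180.3 kHz.
k=4: 200.85 kHz, 234.75 kHz.
k=5: 255.3 kHz, 289.2 kHz.
Within [78.6 kHz, 233.85 kHz]: 91.95 kHz, 125.85 kHz, 146.4 kHz, 180.3 kHz, 200.85 kHz.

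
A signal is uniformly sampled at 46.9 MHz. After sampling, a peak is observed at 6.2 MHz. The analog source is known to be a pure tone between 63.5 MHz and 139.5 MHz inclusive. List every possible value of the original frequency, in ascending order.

87.6 MHz, 100 MHz, 134.5 MHz

Frequencies that alias to 6.2 MHz are k·fs ± 6.2 MHz for integer k ≥ 0.
k=0: 6.2 MHz.
k=1: 40.7 MHz, 53.1 MHz.
k=2: 87.6 MHz, 100 MHz.
k=3: 134.5 MHz, 146.9 MHz.
k=4: 181.4 MHz, 193.8 MHz.
Within [63.5 MHz, 139.5 MHz]: 87.6 MHz, 100 MHz, 134.5 MHz.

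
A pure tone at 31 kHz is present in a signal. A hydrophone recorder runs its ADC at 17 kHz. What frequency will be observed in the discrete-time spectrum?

31 kHz mod fs = 14 kHz.
14 kHz > fs/2 = 8.5 kHz, folds to fs − 14 kHz = 3 kHz.

3 kHz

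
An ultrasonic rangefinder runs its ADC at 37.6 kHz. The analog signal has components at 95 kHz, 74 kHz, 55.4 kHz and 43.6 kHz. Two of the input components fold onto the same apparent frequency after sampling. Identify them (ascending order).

55.4 kHz, 95 kHz

fs/2 = 18.8 kHz.
95 kHz mod fs = 19.8 kHz.
19.8 kHz > fs/2 = 18.8 kHz, folds to fs − 19.8 kHz = 17.8 kHz.
74 kHz mod fs = 36.4 kHz.
36.4 kHz > fs/2 = 18.8 kHz, folds to fs − 36.4 kHz = 1.2 kHz.
55.4 kHz mod fs = 17.8 kHz.
17.8 kHz ≤ fs/2 = 18.8 kHz, appears at 17.8 kHz.
43.6 kHz mod fs = 6 kHz.
6 kHz ≤ fs/2 = 18.8 kHz, appears at 6 kHz.
55.4 kHz and 95 kHz both map to 17.8 kHz.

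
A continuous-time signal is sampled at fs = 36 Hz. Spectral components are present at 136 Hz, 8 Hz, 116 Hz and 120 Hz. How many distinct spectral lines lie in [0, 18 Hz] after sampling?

fs/2 = 18 Hz.
136 Hz mod fs = 28 Hz.
28 Hz > fs/2 = 18 Hz, folds to fs − 28 Hz = 8 Hz.
8 Hz ≤ fs/2 = 18 Hz, passes unchanged.
116 Hz mod fs = 8 Hz.
8 Hz ≤ fs/2 = 18 Hz, appears at 8 Hz.
120 Hz mod fs = 12 Hz.
12 Hz ≤ fs/2 = 18 Hz, appears at 12 Hz.
Distinct values: {8 Hz, 12 Hz} → 2.

2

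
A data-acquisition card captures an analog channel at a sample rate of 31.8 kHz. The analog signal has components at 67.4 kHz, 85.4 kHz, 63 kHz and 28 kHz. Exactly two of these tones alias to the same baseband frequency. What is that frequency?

3.8 kHz

fs/2 = 15.9 kHz.
67.4 kHz mod fs = 3.8 kHz.
3.8 kHz ≤ fs/2 = 15.9 kHz, appears at 3.8 kHz.
85.4 kHz mod fs = 21.8 kHz.
21.8 kHz > fs/2 = 15.9 kHz, folds to fs − 21.8 kHz = 10 kHz.
63 kHz mod fs = 31.2 kHz.
31.2 kHz > fs/2 = 15.9 kHz, folds to fs − 31.2 kHz = 0.6 kHz.
28 kHz > fs/2 = 15.9 kHz, folds to fs − 28 kHz = 3.8 kHz.
28 kHz and 67.4 kHz both map to 3.8 kHz.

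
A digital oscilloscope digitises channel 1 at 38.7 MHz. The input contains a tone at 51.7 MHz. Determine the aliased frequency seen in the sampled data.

13 MHz

51.7 MHz mod fs = 13 MHz.
13 MHz ≤ fs/2 = 19.35 MHz, appears at 13 MHz.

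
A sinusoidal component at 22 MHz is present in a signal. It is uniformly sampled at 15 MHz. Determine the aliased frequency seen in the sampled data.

7 MHz

22 MHz mod fs = 7 MHz.
7 MHz ≤ fs/2 = 7.5 MHz, appears at 7 MHz.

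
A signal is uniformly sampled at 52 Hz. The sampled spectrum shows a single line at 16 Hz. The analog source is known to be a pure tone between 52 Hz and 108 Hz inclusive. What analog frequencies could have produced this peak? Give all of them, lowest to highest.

Frequencies that alias to 16 Hz are k·fs ± 16 Hz for integer k ≥ 0.
k=0: 16 Hz.
k=1: 36 Hz, 68 Hz.
k=2: 88 Hz, 120 Hz.
k=3: 140 Hz, 172 Hz.
Within [52 Hz, 108 Hz]: 68 Hz, 88 Hz.

68 Hz, 88 Hz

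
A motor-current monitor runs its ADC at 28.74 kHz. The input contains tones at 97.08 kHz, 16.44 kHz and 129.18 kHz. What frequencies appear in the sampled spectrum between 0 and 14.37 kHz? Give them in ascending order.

10.86 kHz, 12.3 kHz, 14.22 kHz

fs/2 = 14.37 kHz.
97.08 kHz mod fs = 10.86 kHz.
10.86 kHz ≤ fs/2 = 14.37 kHz, appears at 10.86 kHz.
16.44 kHz > fs/2 = 14.37 kHz, folds to fs − 16.44 kHz = 12.3 kHz.
129.18 kHz mod fs = 14.22 kHz.
14.22 kHz ≤ fs/2 = 14.37 kHz, appears at 14.22 kHz.
Distinct values: {10.86 kHz, 12.3 kHz, 14.22 kHz}.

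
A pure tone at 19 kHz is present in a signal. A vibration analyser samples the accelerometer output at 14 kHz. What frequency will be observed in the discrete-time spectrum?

19 kHz mod fs = 5 kHz.
5 kHz ≤ fs/2 = 7 kHz, appears at 5 kHz.

5 kHz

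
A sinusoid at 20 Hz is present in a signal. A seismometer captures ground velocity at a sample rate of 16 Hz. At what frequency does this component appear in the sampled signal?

20 Hz mod fs = 4 Hz.
4 Hz ≤ fs/2 = 8 Hz, appears at 4 Hz.

4 Hz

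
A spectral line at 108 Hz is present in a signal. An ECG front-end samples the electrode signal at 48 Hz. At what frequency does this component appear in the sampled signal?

12 Hz

108 Hz mod fs = 12 Hz.
12 Hz ≤ fs/2 = 24 Hz, appears at 12 Hz.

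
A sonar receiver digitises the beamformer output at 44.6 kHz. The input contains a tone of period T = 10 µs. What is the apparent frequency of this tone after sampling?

T = 10 µs → f = 1/T = 100 kHz.
100 kHz mod fs = 10.8 kHz.
10.8 kHz ≤ fs/2 = 22.3 kHz, appears at 10.8 kHz.

10.8 kHz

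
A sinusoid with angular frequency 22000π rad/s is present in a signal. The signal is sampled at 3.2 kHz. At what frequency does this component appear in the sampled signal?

1.4 kHz

ω = 22000π rad/s → f = ω/(2π) = 11000 Hz = 11 kHz.
11 kHz mod fs = 1.4 kHz.
1.4 kHz ≤ fs/2 = 1.6 kHz, appears at 1.4 kHz.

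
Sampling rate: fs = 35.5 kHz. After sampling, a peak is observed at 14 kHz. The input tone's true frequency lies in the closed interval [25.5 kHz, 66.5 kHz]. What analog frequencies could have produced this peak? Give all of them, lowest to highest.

49.5 kHz, 57 kHz

Frequencies that alias to 14 kHz are k·fs ± 14 kHz for integer k ≥ 0.
k=0: 14 kHz.
k=1: 21.5 kHz, 49.5 kHz.
k=2: 57 kHz, 85 kHz.
k=3: 92.5 kHz, 120.5 kHz.
Within [25.5 kHz, 66.5 kHz]: 49.5 kHz, 57 kHz.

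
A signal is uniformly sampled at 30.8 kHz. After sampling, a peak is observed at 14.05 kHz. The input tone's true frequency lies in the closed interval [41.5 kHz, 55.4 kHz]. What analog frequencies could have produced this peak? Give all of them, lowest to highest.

Frequencies that alias to 14.05 kHz are k·fs ± 14.05 kHz for integer k ≥ 0.
k=0: 14.05 kHz.
k=1: 16.75 kHz, 44.85 kHz.
k=2: 47.55 kHz, 75.65 kHz.
k=3: 78.35 kHz, 106.45 kHz.
Within [41.5 kHz, 55.4 kHz]: 44.85 kHz, 47.55 kHz.

44.85 kHz, 47.55 kHz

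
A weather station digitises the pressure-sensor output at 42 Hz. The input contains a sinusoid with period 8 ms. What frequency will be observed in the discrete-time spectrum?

T = 8 ms → f = 1/T = 125 Hz.
125 Hz mod fs = 41 Hz.
41 Hz > fs/2 = 21 Hz, folds to fs − 41 Hz = 1 Hz.

1 Hz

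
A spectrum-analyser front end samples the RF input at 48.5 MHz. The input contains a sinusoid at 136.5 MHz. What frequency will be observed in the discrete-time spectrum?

9 MHz

136.5 MHz mod fs = 39.5 MHz.
39.5 MHz > fs/2 = 24.25 MHz, folds to fs − 39.5 MHz = 9 MHz.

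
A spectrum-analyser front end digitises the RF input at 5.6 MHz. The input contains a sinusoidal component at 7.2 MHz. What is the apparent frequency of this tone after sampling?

1.6 MHz

7.2 MHz mod fs = 1.6 MHz.
1.6 MHz ≤ fs/2 = 2.8 MHz, appears at 1.6 MHz.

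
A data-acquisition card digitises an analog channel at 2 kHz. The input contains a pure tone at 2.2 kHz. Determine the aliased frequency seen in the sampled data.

2.2 kHz mod fs = 0.2 kHz.
0.2 kHz ≤ fs/2 = 1 kHz, appears at 0.2 kHz.

0.2 kHz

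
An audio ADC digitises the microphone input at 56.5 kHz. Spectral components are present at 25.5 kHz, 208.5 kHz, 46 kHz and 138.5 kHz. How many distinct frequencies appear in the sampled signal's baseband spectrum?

fs/2 = 28.25 kHz.
25.5 kHz ≤ fs/2 = 28.25 kHz, passes unchanged.
208.5 kHz mod fs = 39 kHz.
39 kHz > fs/2 = 28.25 kHz, folds to fs − 39 kHz = 17.5 kHz.
46 kHz > fs/2 = 28.25 kHz, folds to fs − 46 kHz = 10.5 kHz.
138.5 kHz mod fs = 25.5 kHz.
25.5 kHz ≤ fs/2 = 28.25 kHz, appears at 25.5 kHz.
Distinct values: {10.5 kHz, 17.5 kHz, 25.5 kHz} → 3.

3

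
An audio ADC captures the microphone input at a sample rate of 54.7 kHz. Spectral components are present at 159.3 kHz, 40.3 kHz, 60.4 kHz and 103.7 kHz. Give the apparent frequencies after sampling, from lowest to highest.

4.8 kHz, 5.7 kHz, 14.4 kHz

fs/2 = 27.35 kHz.
159.3 kHz mod fs = 49.9 kHz.
49.9 kHz > fs/2 = 27.35 kHz, folds to fs − 49.9 kHz = 4.8 kHz.
40.3 kHz > fs/2 = 27.35 kHz, folds to fs − 40.3 kHz = 14.4 kHz.
60.4 kHz mod fs = 5.7 kHz.
5.7 kHz ≤ fs/2 = 27.35 kHz, appears at 5.7 kHz.
103.7 kHz mod fs = 49 kHz.
49 kHz > fs/2 = 27.35 kHz, folds to fs − 49 kHz = 5.7 kHz.
Distinct values: {4.8 kHz, 5.7 kHz, 14.4 kHz}.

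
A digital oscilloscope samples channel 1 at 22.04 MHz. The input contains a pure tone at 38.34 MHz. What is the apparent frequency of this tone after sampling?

5.74 MHz

38.34 MHz mod fs = 16.3 MHz.
16.3 MHz > fs/2 = 11.02 MHz, folds to fs − 16.3 MHz = 5.74 MHz.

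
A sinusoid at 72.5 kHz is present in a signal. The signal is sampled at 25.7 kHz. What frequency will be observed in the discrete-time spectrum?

72.5 kHz mod fs = 21.1 kHz.
21.1 kHz > fs/2 = 12.85 kHz, folds to fs − 21.1 kHz = 4.6 kHz.

4.6 kHz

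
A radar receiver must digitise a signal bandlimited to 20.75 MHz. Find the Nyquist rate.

Nyquist rate = 2 × 20.75 MHz = 41.5 MHz.

41.5 MHz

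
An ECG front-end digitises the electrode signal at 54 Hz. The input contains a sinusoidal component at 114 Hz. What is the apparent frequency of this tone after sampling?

6 Hz

114 Hz mod fs = 6 Hz.
6 Hz ≤ fs/2 = 27 Hz, appears at 6 Hz.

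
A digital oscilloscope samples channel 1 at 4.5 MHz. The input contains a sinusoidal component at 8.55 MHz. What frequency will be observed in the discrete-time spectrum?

8.55 MHz mod fs = 4.05 MHz.
4.05 MHz > fs/2 = 2.25 MHz, folds to fs − 4.05 MHz = 0.45 MHz.

0.45 MHz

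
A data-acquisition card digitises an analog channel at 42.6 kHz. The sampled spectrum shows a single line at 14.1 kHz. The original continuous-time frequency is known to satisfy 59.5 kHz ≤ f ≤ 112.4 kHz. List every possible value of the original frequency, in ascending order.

Frequencies that alias to 14.1 kHz are k·fs ± 14.1 kHz for integer k ≥ 0.
k=0: 14.1 kHz.
k=1: 28.5 kHz, 56.7 kHz.
k=2: 71.1 kHz, 99.3 kHz.
k=3: 113.7 kHz, 141.9 kHz.
Within [59.5 kHz, 112.4 kHz]: 71.1 kHz, 99.3 kHz.

71.1 kHz, 99.3 kHz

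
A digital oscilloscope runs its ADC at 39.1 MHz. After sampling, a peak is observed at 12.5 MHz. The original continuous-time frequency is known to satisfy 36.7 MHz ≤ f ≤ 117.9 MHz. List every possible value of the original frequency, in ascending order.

Frequencies that alias to 12.5 MHz are k·fs ± 12.5 MHz for integer k ≥ 0.
k=0: 12.5 MHz.
k=1: 26.6 MHz, 51.6 MHz.
k=2: 65.7 MHz, 90.7 MHz.
k=3: 104.8 MHz, 129.8 MHz.
k=4: 143.9 MHz, 168.9 MHz.
Within [36.7 MHz, 117.9 MHz]: 51.6 MHz, 65.7 MHz, 90.7 MHz, 104.8 MHz.

51.6 MHz, 65.7 MHz, 90.7 MHz, 104.8 MHz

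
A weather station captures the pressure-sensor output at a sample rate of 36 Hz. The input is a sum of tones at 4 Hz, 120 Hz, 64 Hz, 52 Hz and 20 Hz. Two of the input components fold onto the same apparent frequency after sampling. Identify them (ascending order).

20 Hz, 52 Hz

fs/2 = 18 Hz.
4 Hz ≤ fs/2 = 18 Hz, passes unchanged.
120 Hz mod fs = 12 Hz.
12 Hz ≤ fs/2 = 18 Hz, appears at 12 Hz.
64 Hz mod fs = 28 Hz.
28 Hz > fs/2 = 18 Hz, folds to fs − 28 Hz = 8 Hz.
52 Hz mod fs = 16 Hz.
16 Hz ≤ fs/2 = 18 Hz, appears at 16 Hz.
20 Hz > fs/2 = 18 Hz, folds to fs − 20 Hz = 16 Hz.
20 Hz and 52 Hz both map to 16 Hz.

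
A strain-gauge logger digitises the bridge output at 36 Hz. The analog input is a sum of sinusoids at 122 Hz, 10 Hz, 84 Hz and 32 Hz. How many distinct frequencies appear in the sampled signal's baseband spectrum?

fs/2 = 18 Hz.
122 Hz mod fs = 14 Hz.
14 Hz ≤ fs/2 = 18 Hz, appears at 14 Hz.
10 Hz ≤ fs/2 = 18 Hz, passes unchanged.
84 Hz mod fs = 12 Hz.
12 Hz ≤ fs/2 = 18 Hz, appears at 12 Hz.
32 Hz > fs/2 = 18 Hz, folds to fs − 32 Hz = 4 Hz.
Distinct values: {4 Hz, 10 Hz, 12 Hz, 14 Hz} → 4.

4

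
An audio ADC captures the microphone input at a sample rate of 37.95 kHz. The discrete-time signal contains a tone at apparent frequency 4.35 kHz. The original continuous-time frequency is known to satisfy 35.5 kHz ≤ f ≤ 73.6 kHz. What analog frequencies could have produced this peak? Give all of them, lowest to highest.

Frequencies that alias to 4.35 kHz are k·fs ± 4.35 kHz for integer k ≥ 0.
k=0: 4.35 kHz.
k=1: 33.6 kHz, 42.3 kHz.
k=2: 71.55 kHz, 80.25 kHz.
k=3: 109.5 kHz, 118.2 kHz.
Within [35.5 kHz, 73.6 kHz]: 42.3 kHz, 71.55 kHz.

42.3 kHz, 71.55 kHz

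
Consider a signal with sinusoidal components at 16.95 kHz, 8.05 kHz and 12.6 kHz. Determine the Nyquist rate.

Highest-frequency component: 16.95 kHz.
Nyquist rate = 2 × 16.95 kHz = 33.9 kHz.

33.9 kHz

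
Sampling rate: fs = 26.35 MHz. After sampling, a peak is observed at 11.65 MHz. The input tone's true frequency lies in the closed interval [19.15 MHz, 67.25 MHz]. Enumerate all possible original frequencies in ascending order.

38 MHz, 41.05 MHz, 64.35 MHz

Frequencies that alias to 11.65 MHz are k·fs ± 11.65 MHz for integer k ≥ 0.
k=0: 11.65 MHz.
k=1: 14.7 MHz, 38 MHz.
k=2: 41.05 MHz, 64.35 MHz.
k=3: 67.4 MHz, 90.7 MHz.
Within [19.15 MHz, 67.25 MHz]: 38 MHz, 41.05 MHz, 64.35 MHz.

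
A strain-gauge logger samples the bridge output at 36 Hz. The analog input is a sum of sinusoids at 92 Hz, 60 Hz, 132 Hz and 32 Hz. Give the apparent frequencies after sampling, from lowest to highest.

4 Hz, 12 Hz, 16 Hz

fs/2 = 18 Hz.
92 Hz mod fs = 20 Hz.
20 Hz > fs/2 = 18 Hz, folds to fs − 20 Hz = 16 Hz.
60 Hz mod fs = 24 Hz.
24 Hz > fs/2 = 18 Hz, folds to fs − 24 Hz = 12 Hz.
132 Hz mod fs = 24 Hz.
24 Hz > fs/2 = 18 Hz, folds to fs − 24 Hz = 12 Hz.
32 Hz > fs/2 = 18 Hz, folds to fs − 32 Hz = 4 Hz.
Distinct values: {4 Hz, 12 Hz, 16 Hz}.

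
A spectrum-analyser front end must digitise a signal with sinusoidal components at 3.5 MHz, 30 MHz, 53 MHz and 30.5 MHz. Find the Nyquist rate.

Highest-frequency component: 53 MHz.
Nyquist rate = 2 × 53 MHz = 106 MHz.

106 MHz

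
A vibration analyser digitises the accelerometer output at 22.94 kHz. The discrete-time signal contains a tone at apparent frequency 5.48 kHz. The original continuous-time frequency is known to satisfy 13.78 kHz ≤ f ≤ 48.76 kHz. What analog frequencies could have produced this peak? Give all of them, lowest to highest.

Frequencies that alias to 5.48 kHz are k·fs ± 5.48 kHz for integer k ≥ 0.
k=0: 5.48 kHz.
k=1: 17.46 kHz, 28.42 kHz.
k=2: 40.4 kHz, 51.36 kHz.
k=3: 63.34 kHz, 74.3 kHz.
Within [13.78 kHz, 48.76 kHz]: 17.46 kHz, 28.42 kHz, 40.4 kHz.

17.46 kHz, 28.42 kHz, 40.4 kHz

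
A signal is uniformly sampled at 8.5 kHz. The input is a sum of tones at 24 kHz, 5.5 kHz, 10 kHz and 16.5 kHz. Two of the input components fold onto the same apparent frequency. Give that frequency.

fs/2 = 4.25 kHz.
24 kHz mod fs = 7 kHz.
7 kHz > fs/2 = 4.25 kHz, folds to fs − 7 kHz = 1.5 kHz.
5.5 kHz > fs/2 = 4.25 kHz, folds to fs − 5.5 kHz = 3 kHz.
10 kHz mod fs = 1.5 kHz.
1.5 kHz ≤ fs/2 = 4.25 kHz, appears at 1.5 kHz.
16.5 kHz mod fs = 8 kHz.
8 kHz > fs/2 = 4.25 kHz, folds to fs − 8 kHz = 0.5 kHz.
10 kHz and 24 kHz both map to 1.5 kHz.

1.5 kHz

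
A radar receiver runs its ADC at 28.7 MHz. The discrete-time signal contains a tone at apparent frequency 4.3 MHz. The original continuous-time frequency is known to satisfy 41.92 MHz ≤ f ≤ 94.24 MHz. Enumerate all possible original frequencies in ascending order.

53.1 MHz, 61.7 MHz, 81.8 MHz, 90.4 MHz

Frequencies that alias to 4.3 MHz are k·fs ± 4.3 MHz for integer k ≥ 0.
k=0: 4.3 MHz.
k=1: 24.4 MHz, 33 MHz.
k=2: 53.1 MHz, 61.7 MHz.
k=3: 81.8 MHz, 90.4 MHz.
k=4: 110.5 MHz, 119.1 MHz.
Within [41.92 MHz, 94.24 MHz]: 53.1 MHz, 61.7 MHz, 81.8 MHz, 90.4 MHz.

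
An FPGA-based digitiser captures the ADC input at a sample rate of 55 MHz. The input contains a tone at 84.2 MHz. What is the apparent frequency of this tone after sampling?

84.2 MHz mod fs = 29.2 MHz.
29.2 MHz > fs/2 = 27.5 MHz, folds to fs − 29.2 MHz = 25.8 MHz.

25.8 MHz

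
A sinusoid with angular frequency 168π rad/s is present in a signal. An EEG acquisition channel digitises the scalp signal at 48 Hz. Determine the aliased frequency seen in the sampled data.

12 Hz

ω = 168π rad/s → f = ω/(2π) = 84 Hz.
84 Hz mod fs = 36 Hz.
36 Hz > fs/2 = 24 Hz, folds to fs − 36 Hz = 12 Hz.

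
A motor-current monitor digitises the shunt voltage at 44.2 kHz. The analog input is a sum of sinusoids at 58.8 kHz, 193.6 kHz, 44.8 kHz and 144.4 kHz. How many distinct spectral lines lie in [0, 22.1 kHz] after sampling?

4

fs/2 = 22.1 kHz.
58.8 kHz mod fs = 14.6 kHz.
14.6 kHz ≤ fs/2 = 22.1 kHz, appears at 14.6 kHz.
193.6 kHz mod fs = 16.8 kHz.
16.8 kHz ≤ fs/2 = 22.1 kHz, appears at 16.8 kHz.
44.8 kHz mod fs = 0.6 kHz.
0.6 kHz ≤ fs/2 = 22.1 kHz, appears at 0.6 kHz.
144.4 kHz mod fs = 11.8 kHz.
11.8 kHz ≤ fs/2 = 22.1 kHz, appears at 11.8 kHz.
Distinct values: {0.6 kHz, 11.8 kHz, 14.6 kHz, 16.8 kHz} → 4.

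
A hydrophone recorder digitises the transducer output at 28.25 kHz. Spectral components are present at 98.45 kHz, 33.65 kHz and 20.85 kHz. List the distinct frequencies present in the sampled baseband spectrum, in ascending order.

fs/2 = 14.125 kHz.
98.45 kHz mod fs = 13.7 kHz.
13.7 kHz ≤ fs/2 = 14.125 kHz, appears at 13.7 kHz.
33.65 kHz mod fs = 5.4 kHz.
5.4 kHz ≤ fs/2 = 14.125 kHz, appears at 5.4 kHz.
20.85 kHz > fs/2 = 14.125 kHz, folds to fs − 20.85 kHz = 7.4 kHz.
Distinct values: {5.4 kHz, 7.4 kHz, 13.7 kHz}.

5.4 kHz, 7.4 kHz, 13.7 kHz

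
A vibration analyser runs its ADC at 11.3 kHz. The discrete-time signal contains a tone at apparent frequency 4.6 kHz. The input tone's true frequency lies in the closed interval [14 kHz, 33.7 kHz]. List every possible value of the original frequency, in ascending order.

Frequencies that alias to 4.6 kHz are k·fs ± 4.6 kHz for integer k ≥ 0.
k=0: 4.6 kHz.
k=1: 6.7 kHz, 15.9 kHz.
k=2: 18 kHz, 27.2 kHz.
k=3: 29.3 kHz, 38.5 kHz.
k=4: 40.6 kHz, 49.8 kHz.
Within [14 kHz, 33.7 kHz]: 15.9 kHz, 18 kHz, 27.2 kHz, 29.3 kHz.

15.9 kHz, 18 kHz, 27.2 kHz, 29.3 kHz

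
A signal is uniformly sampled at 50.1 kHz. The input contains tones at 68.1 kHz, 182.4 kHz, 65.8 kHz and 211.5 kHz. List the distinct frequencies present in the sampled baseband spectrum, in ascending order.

11.1 kHz, 15.7 kHz, 18 kHz

fs/2 = 25.05 kHz.
68.1 kHz mod fs = 18 kHz.
18 kHz ≤ fs/2 = 25.05 kHz, appears at 18 kHz.
182.4 kHz mod fs = 32.1 kHz.
32.1 kHz > fs/2 = 25.05 kHz, folds to fs − 32.1 kHz = 18 kHz.
65.8 kHz mod fs = 15.7 kHz.
15.7 kHz ≤ fs/2 = 25.05 kHz, appears at 15.7 kHz.
211.5 kHz mod fs = 11.1 kHz.
11.1 kHz ≤ fs/2 = 25.05 kHz, appears at 11.1 kHz.
Distinct values: {11.1 kHz, 15.7 kHz, 18 kHz}.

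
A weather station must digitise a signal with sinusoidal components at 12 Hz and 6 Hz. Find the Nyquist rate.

Highest-frequency component: 12 Hz.
Nyquist rate = 2 × 12 Hz = 24 Hz.

24 Hz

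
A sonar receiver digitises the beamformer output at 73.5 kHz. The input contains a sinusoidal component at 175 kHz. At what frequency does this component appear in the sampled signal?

28 kHz

175 kHz mod fs = 28 kHz.
28 kHz ≤ fs/2 = 36.75 kHz, appears at 28 kHz.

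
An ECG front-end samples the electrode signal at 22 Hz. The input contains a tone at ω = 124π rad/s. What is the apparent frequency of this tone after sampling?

ω = 124π rad/s → f = ω/(2π) = 62 Hz.
62 Hz mod fs = 18 Hz.
18 Hz > fs/2 = 11 Hz, folds to fs − 18 Hz = 4 Hz.

4 Hz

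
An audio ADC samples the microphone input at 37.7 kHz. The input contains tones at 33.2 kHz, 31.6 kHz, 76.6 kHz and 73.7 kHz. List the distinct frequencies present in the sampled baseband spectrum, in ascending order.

1.2 kHz, 1.7 kHz, 4.5 kHz, 6.1 kHz

fs/2 = 18.85 kHz.
33.2 kHz > fs/2 = 18.85 kHz, folds to fs − 33.2 kHz = 4.5 kHz.
31.6 kHz > fs/2 = 18.85 kHz, folds to fs − 31.6 kHz = 6.1 kHz.
76.6 kHz mod fs = 1.2 kHz.
1.2 kHz ≤ fs/2 = 18.85 kHz, appears at 1.2 kHz.
73.7 kHz mod fs = 36 kHz.
36 kHz > fs/2 = 18.85 kHz, folds to fs − 36 kHz = 1.7 kHz.
Distinct values: {1.2 kHz, 1.7 kHz, 4.5 kHz, 6.1 kHz}.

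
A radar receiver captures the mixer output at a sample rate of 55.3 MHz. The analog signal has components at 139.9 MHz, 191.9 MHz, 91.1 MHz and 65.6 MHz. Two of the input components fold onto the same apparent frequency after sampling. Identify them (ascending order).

139.9 MHz, 191.9 MHz

fs/2 = 27.65 MHz.
139.9 MHz mod fs = 29.3 MHz.
29.3 MHz > fs/2 = 27.65 MHz, folds to fs − 29.3 MHz = 26 MHz.
191.9 MHz mod fs = 26 MHz.
26 MHz ≤ fs/2 = 27.65 MHz, appears at 26 MHz.
91.1 MHz mod fs = 35.8 MHz.
35.8 MHz > fs/2 = 27.65 MHz, folds to fs − 35.8 MHz = 19.5 MHz.
65.6 MHz mod fs = 10.3 MHz.
10.3 MHz ≤ fs/2 = 27.65 MHz, appears at 10.3 MHz.
139.9 MHz and 191.9 MHz both map to 26 MHz.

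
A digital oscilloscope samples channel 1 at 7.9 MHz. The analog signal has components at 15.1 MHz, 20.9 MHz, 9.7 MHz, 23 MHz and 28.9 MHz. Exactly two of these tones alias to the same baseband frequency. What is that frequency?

fs/2 = 3.95 MHz.
15.1 MHz mod fs = 7.2 MHz.
7.2 MHz > fs/2 = 3.95 MHz, folds to fs − 7.2 MHz = 0.7 MHz.
20.9 MHz mod fs = 5.1 MHz.
5.1 MHz > fs/2 = 3.95 MHz, folds to fs − 5.1 MHz = 2.8 MHz.
9.7 MHz mod fs = 1.8 MHz.
1.8 MHz ≤ fs/2 = 3.95 MHz, appears at 1.8 MHz.
23 MHz mod fs = 7.2 MHz.
7.2 MHz > fs/2 = 3.95 MHz, folds to fs − 7.2 MHz = 0.7 MHz.
28.9 MHz mod fs = 5.2 MHz.
5.2 MHz > fs/2 = 3.95 MHz, folds to fs − 5.2 MHz = 2.7 MHz.
15.1 MHz and 23 MHz both map to 0.7 MHz.

0.7 MHz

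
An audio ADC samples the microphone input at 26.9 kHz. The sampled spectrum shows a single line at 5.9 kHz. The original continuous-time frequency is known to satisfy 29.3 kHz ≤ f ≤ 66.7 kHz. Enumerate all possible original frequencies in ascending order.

Frequencies that alias to 5.9 kHz are k·fs ± 5.9 kHz for integer k ≥ 0.
k=0: 5.9 kHz.
k=1: 21 kHz, 32.8 kHz.
k=2: 47.9 kHz, 59.7 kHz.
k=3: 74.8 kHz, 86.6 kHz.
Within [29.3 kHz, 66.7 kHz]: 32.8 kHz, 47.9 kHz, 59.7 kHz.

32.8 kHz, 47.9 kHz, 59.7 kHz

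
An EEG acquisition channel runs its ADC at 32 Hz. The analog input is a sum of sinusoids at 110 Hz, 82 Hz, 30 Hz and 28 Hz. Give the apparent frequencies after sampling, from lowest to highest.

fs/2 = 16 Hz.
110 Hz mod fs = 14 Hz.
14 Hz ≤ fs/2 = 16 Hz, appears at 14 Hz.
82 Hz mod fs = 18 Hz.
18 Hz > fs/2 = 16 Hz, folds to fs − 18 Hz = 14 Hz.
30 Hz > fs/2 = 16 Hz, folds to fs − 30 Hz = 2 Hz.
28 Hz > fs/2 = 16 Hz, folds to fs − 28 Hz = 4 Hz.
Distinct values: {2 Hz, 4 Hz, 14 Hz}.

2 Hz, 4 Hz, 14 Hz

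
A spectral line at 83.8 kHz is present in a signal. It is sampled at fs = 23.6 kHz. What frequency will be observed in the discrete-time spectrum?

10.6 kHz

83.8 kHz mod fs = 13 kHz.
13 kHz > fs/2 = 11.8 kHz, folds to fs − 13 kHz = 10.6 kHz.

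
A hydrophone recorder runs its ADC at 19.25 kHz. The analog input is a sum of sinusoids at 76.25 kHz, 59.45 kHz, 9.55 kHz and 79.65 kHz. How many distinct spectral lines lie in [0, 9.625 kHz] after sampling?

4

fs/2 = 9.625 kHz.
76.25 kHz mod fs = 18.5 kHz.
18.5 kHz > fs/2 = 9.625 kHz, folds to fs − 18.5 kHz = 0.75 kHz.
59.45 kHz mod fs = 1.7 kHz.
1.7 kHz ≤ fs/2 = 9.625 kHz, appears at 1.7 kHz.
9.55 kHz ≤ fs/2 = 9.625 kHz, passes unchanged.
79.65 kHz mod fs = 2.65 kHz.
2.65 kHz ≤ fs/2 = 9.625 kHz, appears at 2.65 kHz.
Distinct values: {0.75 kHz, 1.7 kHz, 2.65 kHz, 9.55 kHz} → 4.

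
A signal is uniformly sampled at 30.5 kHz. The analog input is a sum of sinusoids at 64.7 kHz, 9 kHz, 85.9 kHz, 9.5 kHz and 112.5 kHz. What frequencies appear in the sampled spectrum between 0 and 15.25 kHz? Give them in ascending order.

fs/2 = 15.25 kHz.
64.7 kHz mod fs = 3.7 kHz.
3.7 kHz ≤ fs/2 = 15.25 kHz, appears at 3.7 kHz.
9 kHz ≤ fs/2 = 15.25 kHz, passes unchanged.
85.9 kHz mod fs = 24.9 kHz.
24.9 kHz > fs/2 = 15.25 kHz, folds to fs − 24.9 kHz = 5.6 kHz.
9.5 kHz ≤ fs/2 = 15.25 kHz, passes unchanged.
112.5 kHz mod fs = 21 kHz.
21 kHz > fs/2 = 15.25 kHz, folds to fs − 21 kHz = 9.5 kHz.
Distinct values: {3.7 kHz, 5.6 kHz, 9 kHz, 9.5 kHz}.

3.7 kHz, 5.6 kHz, 9 kHz, 9.5 kHz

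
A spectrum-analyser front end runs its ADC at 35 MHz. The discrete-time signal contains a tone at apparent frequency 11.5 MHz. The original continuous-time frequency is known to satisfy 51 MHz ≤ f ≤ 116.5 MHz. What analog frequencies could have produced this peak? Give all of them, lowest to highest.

Frequencies that alias to 11.5 MHz are k·fs ± 11.5 MHz for integer k ≥ 0.
k=0: 11.5 MHz.
k=1: 23.5 MHz, 46.5 MHz.
k=2: 58.5 MHz, 81.5 MHz.
k=3: 93.5 MHz, 116.5 MHz.
k=4: 128.5 MHz, 151.5 MHz.
Within [51 MHz, 116.5 MHz]: 58.5 MHz, 81.5 MHz, 93.5 MHz, 116.5 MHz.

58.5 MHz, 81.5 MHz, 93.5 MHz, 116.5 MHz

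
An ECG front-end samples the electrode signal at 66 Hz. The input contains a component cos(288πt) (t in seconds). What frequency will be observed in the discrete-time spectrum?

ω = 288π rad/s → f = ω/(2π) = 144 Hz.
144 Hz mod fs = 12 Hz.
12 Hz ≤ fs/2 = 33 Hz, appears at 12 Hz.

12 Hz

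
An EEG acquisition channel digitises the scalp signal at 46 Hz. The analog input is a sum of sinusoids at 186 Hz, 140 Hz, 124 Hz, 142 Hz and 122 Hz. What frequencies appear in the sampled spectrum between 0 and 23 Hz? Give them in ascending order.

fs/2 = 23 Hz.
186 Hz mod fs = 2 Hz.
2 Hz ≤ fs/2 = 23 Hz, appears at 2 Hz.
140 Hz mod fs = 2 Hz.
2 Hz ≤ fs/2 = 23 Hz, appears at 2 Hz.
124 Hz mod fs = 32 Hz.
32 Hz > fs/2 = 23 Hz, folds to fs − 32 Hz = 14 Hz.
142 Hz mod fs = 4 Hz.
4 Hz ≤ fs/2 = 23 Hz, appears at 4 Hz.
122 Hz mod fs = 30 Hz.
30 Hz > fs/2 = 23 Hz, folds to fs − 30 Hz = 16 Hz.
Distinct values: {2 Hz, 4 Hz, 14 Hz, 16 Hz}.

2 Hz, 4 Hz, 14 Hz, 16 Hz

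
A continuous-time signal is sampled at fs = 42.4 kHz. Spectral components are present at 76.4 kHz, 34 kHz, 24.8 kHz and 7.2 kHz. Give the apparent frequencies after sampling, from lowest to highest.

7.2 kHz, 8.4 kHz, 17.6 kHz

fs/2 = 21.2 kHz.
76.4 kHz mod fs = 34 kHz.
34 kHz > fs/2 = 21.2 kHz, folds to fs − 34 kHz = 8.4 kHz.
34 kHz > fs/2 = 21.2 kHz, folds to fs − 34 kHz = 8.4 kHz.
24.8 kHz > fs/2 = 21.2 kHz, folds to fs − 24.8 kHz = 17.6 kHz.
7.2 kHz ≤ fs/2 = 21.2 kHz, passes unchanged.
Distinct values: {7.2 kHz, 8.4 kHz, 17.6 kHz}.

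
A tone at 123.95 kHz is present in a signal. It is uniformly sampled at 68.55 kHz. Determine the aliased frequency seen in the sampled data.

13.15 kHz

123.95 kHz mod fs = 55.4 kHz.
55.4 kHz > fs/2 = 34.275 kHz, folds to fs − 55.4 kHz = 13.15 kHz.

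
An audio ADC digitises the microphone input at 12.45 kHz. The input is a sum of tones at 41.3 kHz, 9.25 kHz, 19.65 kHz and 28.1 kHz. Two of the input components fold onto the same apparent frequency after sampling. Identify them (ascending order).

fs/2 = 6.225 kHz.
41.3 kHz mod fs = 3.95 kHz.
3.95 kHz ≤ fs/2 = 6.225 kHz, appears at 3.95 kHz.
9.25 kHz > fs/2 = 6.225 kHz, folds to fs − 9.25 kHz = 3.2 kHz.
19.65 kHz mod fs = 7.2 kHz.
7.2 kHz > fs/2 = 6.225 kHz, folds to fs − 7.2 kHz = 5.25 kHz.
28.1 kHz mod fs = 3.2 kHz.
3.2 kHz ≤ fs/2 = 6.225 kHz, appears at 3.2 kHz.
9.25 kHz and 28.1 kHz both map to 3.2 kHz.

9.25 kHz, 28.1 kHz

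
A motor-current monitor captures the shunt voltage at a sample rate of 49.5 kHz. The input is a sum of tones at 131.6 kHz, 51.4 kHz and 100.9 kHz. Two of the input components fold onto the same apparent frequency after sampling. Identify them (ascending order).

51.4 kHz, 100.9 kHz

fs/2 = 24.75 kHz.
131.6 kHz mod fs = 32.6 kHz.
32.6 kHz > fs/2 = 24.75 kHz, folds to fs − 32.6 kHz = 16.9 kHz.
51.4 kHz mod fs = 1.9 kHz.
1.9 kHz ≤ fs/2 = 24.75 kHz, appears at 1.9 kHz.
100.9 kHz mod fs = 1.9 kHz.
1.9 kHz ≤ fs/2 = 24.75 kHz, appears at 1.9 kHz.
51.4 kHz and 100.9 kHz both map to 1.9 kHz.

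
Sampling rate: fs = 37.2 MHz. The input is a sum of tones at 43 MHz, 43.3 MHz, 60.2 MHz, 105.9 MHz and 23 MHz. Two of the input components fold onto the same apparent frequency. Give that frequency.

14.2 MHz

fs/2 = 18.6 MHz.
43 MHz mod fs = 5.8 MHz.
5.8 MHz ≤ fs/2 = 18.6 MHz, appears at 5.8 MHz.
43.3 MHz mod fs = 6.1 MHz.
6.1 MHz ≤ fs/2 = 18.6 MHz, appears at 6.1 MHz.
60.2 MHz mod fs = 23 MHz.
23 MHz > fs/2 = 18.6 MHz, folds to fs − 23 MHz = 14.2 MHz.
105.9 MHz mod fs = 31.5 MHz.
31.5 MHz > fs/2 = 18.6 MHz, folds to fs − 31.5 MHz = 5.7 MHz.
23 MHz > fs/2 = 18.6 MHz, folds to fs − 23 MHz = 14.2 MHz.
23 MHz and 60.2 MHz both map to 14.2 MHz.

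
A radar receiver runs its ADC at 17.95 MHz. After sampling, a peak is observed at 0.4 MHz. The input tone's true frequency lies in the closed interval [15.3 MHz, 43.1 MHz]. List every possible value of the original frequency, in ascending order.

Frequencies that alias to 0.4 MHz are k·fs ± 0.4 MHz for integer k ≥ 0.
k=0: 0.4 MHz.
k=1: 17.55 MHz, 18.35 MHz.
k=2: 35.5 MHz, 36.3 MHz.
k=3: 53.45 MHz, 54.25 MHz.
Within [15.3 MHz, 43.1 MHz]: 17.55 MHz, 18.35 MHz, 35.5 MHz, 36.3 MHz.

17.55 MHz, 18.35 MHz, 35.5 MHz, 36.3 MHz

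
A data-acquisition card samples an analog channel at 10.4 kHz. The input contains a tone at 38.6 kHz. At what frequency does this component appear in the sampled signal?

3 kHz

38.6 kHz mod fs = 7.4 kHz.
7.4 kHz > fs/2 = 5.2 kHz, folds to fs − 7.4 kHz = 3 kHz.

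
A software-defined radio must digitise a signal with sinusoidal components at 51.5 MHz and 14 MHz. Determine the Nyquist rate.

Highest-frequency component: 51.5 MHz.
Nyquist rate = 2 × 51.5 MHz = 103 MHz.

103 MHz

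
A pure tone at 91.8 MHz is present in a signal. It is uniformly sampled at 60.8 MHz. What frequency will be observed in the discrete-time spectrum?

91.8 MHz mod fs = 31 MHz.
31 MHz > fs/2 = 30.4 MHz, folds to fs − 31 MHz = 29.8 MHz.

29.8 MHz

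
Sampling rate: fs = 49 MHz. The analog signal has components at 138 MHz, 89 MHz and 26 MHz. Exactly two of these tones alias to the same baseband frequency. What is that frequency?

fs/2 = 24.5 MHz.
138 MHz mod fs = 40 MHz.
40 MHz > fs/2 = 24.5 MHz, folds to fs − 40 MHz = 9 MHz.
89 MHz mod fs = 40 MHz.
40 MHz > fs/2 = 24.5 MHz, folds to fs − 40 MHz = 9 MHz.
26 MHz > fs/2 = 24.5 MHz, folds to fs − 26 MHz = 23 MHz.
89 MHz and 138 MHz both map to 9 MHz.

9 MHz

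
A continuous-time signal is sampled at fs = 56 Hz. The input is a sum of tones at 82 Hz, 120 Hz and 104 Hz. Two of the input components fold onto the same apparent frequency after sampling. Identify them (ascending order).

fs/2 = 28 Hz.
82 Hz mod fs = 26 Hz.
26 Hz ≤ fs/2 = 28 Hz, appears at 26 Hz.
120 Hz mod fs = 8 Hz.
8 Hz ≤ fs/2 = 28 Hz, appears at 8 Hz.
104 Hz mod fs = 48 Hz.
48 Hz > fs/2 = 28 Hz, folds to fs − 48 Hz = 8 Hz.
104 Hz and 120 Hz both map to 8 Hz.

104 Hz, 120 Hz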